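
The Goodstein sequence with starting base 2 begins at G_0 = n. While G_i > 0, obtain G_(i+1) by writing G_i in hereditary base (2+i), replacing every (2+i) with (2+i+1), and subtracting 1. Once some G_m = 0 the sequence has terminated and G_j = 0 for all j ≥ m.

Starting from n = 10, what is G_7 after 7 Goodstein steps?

step 0: 10 = 2^(2 + 1) + 2; sub 3 for 2: 3^(3 + 1) + 3; = 84; G_1 = 84−1 = 83
step 1: 83 = 3^(3 + 1) + 2; sub 4 for 3: 4^(4 + 1) + 2; = 1026; G_2 = 1026−1 = 1025
step 2: 1025 = 4^(4 + 1) + 1; sub 5 for 4: 5^(5 + 1) + 1; = 15626; G_3 = 15626−1 = 15625
step 3: 15625 = 5^(5 + 1); sub 6 for 5: 6^(6 + 1); = 279936; G_4 = 279936−1 = 279935
step 4: 279935 = 5·6^6 + 5·6^5 + 5·6^4 + 5·6^3 + 5·6^2 + 5·6 + 5; sub 7 for 6: 5·7^7 + 5·7^5 + 5·7^4 + 5·7^3 + 5·7^2 + 5·7 + 5; = 4215755; G_5 = 4215755−1 = 4215754
step 5: 4215754 = 5·7^7 + 5·7^5 + 5·7^4 + 5·7^3 + 5·7^2 + 5·7 + 4; sub 8 for 7: 5·8^8 + 5·8^5 + 5·8^4 + 5·8^3 + 5·8^2 + 5·8 + 4; = 84073324; G_6 = 84073324−1 = 84073323
step 6: 84073323 = 5·8^8 + 5·8^5 + 5·8^4 + 5·8^3 + 5·8^2 + 5·8 + 3; sub 9 for 8: 5·9^9 + 5·9^5 + 5·9^4 + 5·9^3 + 5·9^2 + 5·9 + 3; = 1937434593; G_7 = 1937434593−1 = 1937434592
step 7: 1937434592 = 5·9^9 + 5·9^5 + 5·9^4 + 5·9^3 + 5·9^2 + 5·9 + 2; sub 10 for 9: 5·10^10 + 5·10^5 + 5·10^4 + 5·10^3 + 5·10^2 + 5·10 + 2; = 50000555552; G_8 = 50000555552−1 = 50000555551

1937434592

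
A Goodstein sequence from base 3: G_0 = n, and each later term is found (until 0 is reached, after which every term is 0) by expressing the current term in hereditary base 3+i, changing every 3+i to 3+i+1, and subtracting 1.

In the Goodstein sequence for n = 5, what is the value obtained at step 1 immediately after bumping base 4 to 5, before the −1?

6

(0) 5|_3 = 3 + 2 ↦ 4 + 2|_4 = 6 ⇒ 5
(1) 5|_4 = 4 + 1 ↦ 5 + 1|_5 = 6 ⇒ 5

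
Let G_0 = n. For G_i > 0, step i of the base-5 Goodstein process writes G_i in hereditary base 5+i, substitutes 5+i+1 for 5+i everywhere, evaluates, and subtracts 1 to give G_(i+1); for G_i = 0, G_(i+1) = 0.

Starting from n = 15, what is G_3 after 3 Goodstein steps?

G_0 = 15. HB_5(15) = 3·5. Bump = 18. G_1 = 17.
G_1 = 17. HB_6(17) = 2·6 + 5. Bump = 19. G_2 = 18.
G_2 = 18. HB_7(18) = 2·7 + 4. Bump = 20. G_3 = 19.
G_3 = 19. HB_8(19) = 2·8 + 3. Bump = 21. G_4 = 20.

19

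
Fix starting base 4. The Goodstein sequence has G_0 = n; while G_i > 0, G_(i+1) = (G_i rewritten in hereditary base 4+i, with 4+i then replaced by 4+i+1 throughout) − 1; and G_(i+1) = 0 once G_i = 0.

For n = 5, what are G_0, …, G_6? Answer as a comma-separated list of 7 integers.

5, 5, 5, 4, 3, 2, 1

step 0: 5 = 4 + 1; sub 5 for 4: 5 + 1; = 6; G_1 = 6−1 = 5
step 1: 5 = 5; sub 6 for 5: 6; = 6; G_2 = 6−1 = 5
step 2: 5 = 5; sub 7 for 6: 5; = 5; G_3 = 5−1 = 4
step 3: 4 = 4; sub 8 for 7: 4; = 4; G_4 = 4−1 = 3
step 4: 3 = 3; sub 9 for 8: 3; = 3; G_5 = 3−1 = 2
step 5: 2 = 2; sub 10 for 9: 2; = 2; G_6 = 2−1 = 1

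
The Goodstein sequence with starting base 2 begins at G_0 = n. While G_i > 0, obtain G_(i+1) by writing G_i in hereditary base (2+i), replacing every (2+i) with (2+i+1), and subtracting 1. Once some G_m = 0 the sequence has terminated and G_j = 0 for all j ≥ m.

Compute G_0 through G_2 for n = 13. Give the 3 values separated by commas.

[0] 13 ≡ 2^(2 + 1) + 2^2 + 1 (base 2). Lift 3: 109. −1: 108.
[1] 108 ≡ 3^(3 + 1) + 3^3 (base 3). Lift 4: 1280. −1: 1279.

13, 108, 1279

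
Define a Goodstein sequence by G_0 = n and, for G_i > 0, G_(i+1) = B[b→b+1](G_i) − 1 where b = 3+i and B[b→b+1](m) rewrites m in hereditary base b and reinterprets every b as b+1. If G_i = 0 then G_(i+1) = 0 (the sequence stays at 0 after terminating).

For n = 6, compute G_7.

step 0: 6 = 2·3; sub 4 for 3: 2·4; = 8; G_1 = 8−1 = 7
step 1: 7 = 4 + 3; sub 5 for 4: 5 + 3; = 8; G_2 = 8−1 = 7
step 2: 7 = 5 + 2; sub 6 for 5: 6 + 2; = 8; G_3 = 8−1 = 7
step 3: 7 = 6 + 1; sub 7 for 6: 7 + 1; = 8; G_4 = 8−1 = 7
step 4: 7 = 7; sub 8 for 7: 8; = 8; G_5 = 8−1 = 7
step 5: 7 = 7; sub 9 for 8: 7; = 7; G_6 = 7−1 = 6
step 6: 6 = 6; sub 10 for 9: 6; = 6; G_7 = 6−1 = 5
step 7: 5 = 5; sub 11 for 10: 5; = 5; G_8 = 5−1 = 4

5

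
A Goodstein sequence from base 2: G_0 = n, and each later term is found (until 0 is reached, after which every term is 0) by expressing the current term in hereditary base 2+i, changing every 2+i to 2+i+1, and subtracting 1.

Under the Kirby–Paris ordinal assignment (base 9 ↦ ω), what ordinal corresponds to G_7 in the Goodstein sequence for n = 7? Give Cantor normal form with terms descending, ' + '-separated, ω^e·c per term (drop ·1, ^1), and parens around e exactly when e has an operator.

ω^7·7 + ω^6·7 + ω^5·7 + ω^4·7 + ω^3·7 + ω^2·7 + ω·7 + 6

G_0 = 7. HB_2(7) = 2^2 + 2 + 1. Bump = 31. G_1 = 30.
G_1 = 30. HB_3(30) = 3^3 + 3. Bump = 260. G_2 = 259.
G_2 = 259. HB_4(259) = 4^4 + 3. Bump = 3128. G_3 = 3127.
G_3 = 3127. HB_5(3127) = 5^5 + 2. Bump = 46658. G_4 = 46657.
G_4 = 46657. HB_6(46657) = 6^6 + 1. Bump = 823544. G_5 = 823543.
G_5 = 823543. HB_7(823543) = 7^7. Bump = 16777216. G_6 = 16777215.
G_6 = 16777215. HB_8(16777215) = 7·8^7 + 7·8^6 + 7·8^5 + 7·8^4 + 7·8^3 + 7·8^2 + 7·8 + 7. Bump = 37665880. G_7 = 37665879.
G_7 = 37665879. HB_9(37665879) = 7·9^7 + 7·9^6 + 7·9^5 + 7·9^4 + 7·9^3 + 7·9^2 + 7·9 + 6. Bump = 77777776. G_8 = 77777775.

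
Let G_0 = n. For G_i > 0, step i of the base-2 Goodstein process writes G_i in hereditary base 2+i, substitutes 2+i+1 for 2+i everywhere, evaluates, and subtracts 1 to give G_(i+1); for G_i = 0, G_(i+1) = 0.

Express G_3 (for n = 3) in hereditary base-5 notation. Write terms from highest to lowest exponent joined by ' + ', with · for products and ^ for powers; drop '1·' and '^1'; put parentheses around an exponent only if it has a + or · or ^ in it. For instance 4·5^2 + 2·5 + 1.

2

G_0=3  [base 2] 2 + 1  →[2↦3]→  3 + 1 = 4  −1 ⇒ G_1=3
G_1=3  [base 3] 3  →[3↦4]→  4 = 4  −1 ⇒ G_2=3
G_2=3  [base 4] 3  →[4↦5]→  3 = 3  −1 ⇒ G_3=2
G_3=2  [base 5] 2  →[5↦6]→  2 = 2  −1 ⇒ G_4=1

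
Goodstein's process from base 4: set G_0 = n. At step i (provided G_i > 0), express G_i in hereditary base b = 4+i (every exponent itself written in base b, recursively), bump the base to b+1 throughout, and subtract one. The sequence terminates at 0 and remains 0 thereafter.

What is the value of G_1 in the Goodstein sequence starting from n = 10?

10 —HB4→ 2·4 + 2 —bump→ 2·5 + 2 = 12 —(−1)→ 11
11 —HB5→ 2·5 + 1 —bump→ 2·6 + 1 = 13 —(−1)→ 12

11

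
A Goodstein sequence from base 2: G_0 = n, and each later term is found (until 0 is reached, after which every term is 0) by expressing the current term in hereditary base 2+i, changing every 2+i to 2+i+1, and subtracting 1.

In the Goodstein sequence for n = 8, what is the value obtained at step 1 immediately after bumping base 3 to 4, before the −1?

i=0: 8 = 2^(2 + 1) (b=2); 2→3: 3^(3 + 1) = 81; 81−1 = 80
i=1: 80 = 2·3^3 + 2·3^2 + 2·3 + 2 (b=3); 3→4: 2·4^4 + 2·4^2 + 2·4 + 2 = 554; 554−1 = 553

554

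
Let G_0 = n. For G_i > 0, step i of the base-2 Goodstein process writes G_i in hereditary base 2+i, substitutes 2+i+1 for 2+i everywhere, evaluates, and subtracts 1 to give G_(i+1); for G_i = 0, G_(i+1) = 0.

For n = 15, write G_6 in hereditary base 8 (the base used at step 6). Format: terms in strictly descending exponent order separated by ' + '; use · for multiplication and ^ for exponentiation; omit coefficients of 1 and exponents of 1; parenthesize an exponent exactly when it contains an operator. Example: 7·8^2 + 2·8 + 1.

(0) 15|_2 = 2^(2 + 1) + 2^2 + 2 + 1 ↦ 3^(3 + 1) + 3^3 + 3 + 1|_3 = 112 ⇒ 111
(1) 111|_3 = 3^(3 + 1) + 3^3 + 3 ↦ 4^(4 + 1) + 4^4 + 4|_4 = 1284 ⇒ 1283
(2) 1283|_4 = 4^(4 + 1) + 4^4 + 3 ↦ 5^(5 + 1) + 5^5 + 3|_5 = 18753 ⇒ 18752
(3) 18752|_5 = 5^(5 + 1) + 5^5 + 2 ↦ 6^(6 + 1) + 6^6 + 2|_6 = 326594 ⇒ 326593
(4) 326593|_6 = 6^(6 + 1) + 6^6 + 1 ↦ 7^(7 + 1) + 7^7 + 1|_7 = 6588345 ⇒ 6588344
(5) 6588344|_7 = 7^(7 + 1) + 7^7 ↦ 8^(8 + 1) + 8^8|_8 = 150994944 ⇒ 150994943
(6) 150994943|_8 = 8^(8 + 1) + 7·8^7 + 7·8^6 + 7·8^5 + 7·8^4 + 7·8^3 + 7·8^2 + 7·8 + 7 ↦ 9^(9 + 1) + 7·9^7 + 7·9^6 + 7·9^5 + 7·9^4 + 7·9^3 + 7·9^2 + 7·9 + 7|_9 = 3524450281 ⇒ 3524450280

8^(8 + 1) + 7·8^7 + 7·8^6 + 7·8^5 + 7·8^4 + 7·8^3 + 7·8^2 + 7·8 + 7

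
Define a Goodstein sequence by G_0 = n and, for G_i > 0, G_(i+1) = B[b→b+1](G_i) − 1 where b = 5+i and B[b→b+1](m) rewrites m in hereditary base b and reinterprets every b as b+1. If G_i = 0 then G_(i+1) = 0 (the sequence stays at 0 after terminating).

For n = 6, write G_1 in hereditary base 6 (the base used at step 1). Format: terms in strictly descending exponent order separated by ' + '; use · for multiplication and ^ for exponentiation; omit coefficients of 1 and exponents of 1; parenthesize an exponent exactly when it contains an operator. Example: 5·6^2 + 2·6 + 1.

6

(0) 6|_5 = 5 + 1 ↦ 6 + 1|_6 = 7 ⇒ 6
(1) 6|_6 = 6 ↦ 7|_7 = 7 ⇒ 6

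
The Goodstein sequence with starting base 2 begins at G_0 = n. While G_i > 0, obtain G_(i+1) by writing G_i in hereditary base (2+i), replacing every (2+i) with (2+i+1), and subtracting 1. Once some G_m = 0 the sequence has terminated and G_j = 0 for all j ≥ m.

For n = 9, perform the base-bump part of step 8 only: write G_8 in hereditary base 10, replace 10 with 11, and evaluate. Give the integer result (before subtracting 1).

855935016216

[0] 9 ≡ 2^(2 + 1) + 1 (base 2). Lift 3: 82. −1: 81.
[1] 81 ≡ 3^(3 + 1) (base 3). Lift 4: 1024. −1: 1023.
[2] 1023 ≡ 3·4^4 + 3·4^3 + 3·4^2 + 3·4 + 3 (base 4). Lift 5: 9843. −1: 9842.
[3] 9842 ≡ 3·5^5 + 3·5^3 + 3·5^2 + 3·5 + 2 (base 5). Lift 6: 140744. −1: 140743.
[4] 140743 ≡ 3·6^6 + 3·6^3 + 3·6^2 + 3·6 + 1 (base 6). Lift 7: 2471827. −1: 2471826.
[5] 2471826 ≡ 3·7^7 + 3·7^3 + 3·7^2 + 3·7 (base 7). Lift 8: 50333400. −1: 50333399.
[6] 50333399 ≡ 3·8^8 + 3·8^3 + 3·8^2 + 2·8 + 7 (base 8). Lift 9: 1162263922. −1: 1162263921.
[7] 1162263921 ≡ 3·9^9 + 3·9^3 + 3·9^2 + 2·9 + 6 (base 9). Lift 10: 30000003326. −1: 30000003325.
[8] 30000003325 ≡ 3·10^10 + 3·10^3 + 3·10^2 + 2·10 + 5 (base 10). Lift 11: 855935016216. −1: 855935016215.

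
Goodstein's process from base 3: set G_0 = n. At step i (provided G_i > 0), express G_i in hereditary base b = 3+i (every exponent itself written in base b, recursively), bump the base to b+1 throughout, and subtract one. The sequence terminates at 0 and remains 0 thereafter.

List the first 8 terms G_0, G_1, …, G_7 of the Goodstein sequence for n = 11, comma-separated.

11, 17, 25, 35, 39, 43, 47, 51

[0] 11 ≡ 3^2 + 2 (base 3). Lift 4: 18. −1: 17.
[1] 17 ≡ 4^2 + 1 (base 4). Lift 5: 26. −1: 25.
[2] 25 ≡ 5^2 (base 5). Lift 6: 36. −1: 35.
[3] 35 ≡ 5·6 + 5 (base 6). Lift 7: 40. −1: 39.
[4] 39 ≡ 5·7 + 4 (base 7). Lift 8: 44. −1: 43.
[5] 43 ≡ 5·8 + 3 (base 8). Lift 9: 48. −1: 47.
[6] 47 ≡ 5·9 + 2 (base 9). Lift 10: 52. −1: 51.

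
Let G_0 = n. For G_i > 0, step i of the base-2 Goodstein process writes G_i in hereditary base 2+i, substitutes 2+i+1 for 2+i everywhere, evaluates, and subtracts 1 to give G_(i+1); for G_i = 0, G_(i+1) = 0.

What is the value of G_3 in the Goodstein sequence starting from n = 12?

[0] 12 ≡ 2^(2 + 1) + 2^2 (base 2). Lift 3: 108. −1: 107.
[1] 107 ≡ 3^(3 + 1) + 2·3^2 + 2·3 + 2 (base 3). Lift 4: 1066. −1: 1065.
[2] 1065 ≡ 4^(4 + 1) + 2·4^2 + 2·4 + 1 (base 4). Lift 5: 15686. −1: 15685.
[3] 15685 ≡ 5^(5 + 1) + 2·5^2 + 2·5 (base 5). Lift 6: 280020. −1: 280019.

15685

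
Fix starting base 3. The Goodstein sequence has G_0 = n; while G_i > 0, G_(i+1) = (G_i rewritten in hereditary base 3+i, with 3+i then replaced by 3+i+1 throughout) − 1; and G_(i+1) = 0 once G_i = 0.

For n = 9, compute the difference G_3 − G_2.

2

step 0: 9 = 3^2; sub 4 for 3: 4^2; = 16; G_1 = 16−1 = 15
step 1: 15 = 3·4 + 3; sub 5 for 4: 3·5 + 3; = 18; G_2 = 18−1 = 17
step 2: 17 = 3·5 + 2; sub 6 for 5: 3·6 + 2; = 20; G_3 = 20−1 = 19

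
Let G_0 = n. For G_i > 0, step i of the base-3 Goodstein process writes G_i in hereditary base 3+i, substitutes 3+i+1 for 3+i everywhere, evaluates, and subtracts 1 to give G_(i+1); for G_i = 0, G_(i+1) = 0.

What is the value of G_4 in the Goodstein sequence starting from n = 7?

9

[0] 7 ≡ 2·3 + 1 (base 3). Lift 4: 9. −1: 8.
[1] 8 ≡ 2·4 (base 4). Lift 5: 10. −1: 9.
[2] 9 ≡ 5 + 4 (base 5). Lift 6: 10. −1: 9.
[3] 9 ≡ 6 + 3 (base 6). Lift 7: 10. −1: 9.
[4] 9 ≡ 7 + 2 (base 7). Lift 8: 10. −1: 9.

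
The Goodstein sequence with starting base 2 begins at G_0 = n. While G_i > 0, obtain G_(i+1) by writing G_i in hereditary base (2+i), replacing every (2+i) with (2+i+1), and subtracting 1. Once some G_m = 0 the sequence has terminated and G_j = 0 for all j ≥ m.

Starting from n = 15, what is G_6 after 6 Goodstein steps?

15 —HB2→ 2^(2 + 1) + 2^2 + 2 + 1 —bump→ 3^(3 + 1) + 3^3 + 3 + 1 = 112 —(−1)→ 111
111 —HB3→ 3^(3 + 1) + 3^3 + 3 —bump→ 4^(4 + 1) + 4^4 + 4 = 1284 —(−1)→ 1283
1283 —HB4→ 4^(4 + 1) + 4^4 + 3 —bump→ 5^(5 + 1) + 5^5 + 3 = 18753 —(−1)→ 18752
18752 —HB5→ 5^(5 + 1) + 5^5 + 2 —bump→ 6^(6 + 1) + 6^6 + 2 = 326594 —(−1)→ 326593
326593 —HB6→ 6^(6 + 1) + 6^6 + 1 —bump→ 7^(7 + 1) + 7^7 + 1 = 6588345 —(−1)→ 6588344
6588344 —HB7→ 7^(7 + 1) + 7^7 —bump→ 8^(8 + 1) + 8^8 = 150994944 —(−1)→ 150994943
150994943 —HB8→ 8^(8 + 1) + 7·8^7 + 7·8^6 + 7·8^5 + 7·8^4 + 7·8^3 + 7·8^2 + 7·8 + 7 —bump→ 9^(9 + 1) + 7·9^7 + 7·9^6 + 7·9^5 + 7·9^4 + 7·9^3 + 7·9^2 + 7·9 + 7 = 3524450281 —(−1)→ 3524450280

150994943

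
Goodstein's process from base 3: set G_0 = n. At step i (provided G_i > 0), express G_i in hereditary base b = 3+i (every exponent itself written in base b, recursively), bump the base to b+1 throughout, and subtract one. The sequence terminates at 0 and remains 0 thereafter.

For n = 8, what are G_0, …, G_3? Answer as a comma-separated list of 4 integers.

G_0=8  [base 3] 2·3 + 2  →[3↦4]→  2·4 + 2 = 10  −1 ⇒ G_1=9
G_1=9  [base 4] 2·4 + 1  →[4↦5]→  2·5 + 1 = 11  −1 ⇒ G_2=10
G_2=10  [base 5] 2·5  →[5↦6]→  2·6 = 12  −1 ⇒ G_3=11

8, 9, 10, 11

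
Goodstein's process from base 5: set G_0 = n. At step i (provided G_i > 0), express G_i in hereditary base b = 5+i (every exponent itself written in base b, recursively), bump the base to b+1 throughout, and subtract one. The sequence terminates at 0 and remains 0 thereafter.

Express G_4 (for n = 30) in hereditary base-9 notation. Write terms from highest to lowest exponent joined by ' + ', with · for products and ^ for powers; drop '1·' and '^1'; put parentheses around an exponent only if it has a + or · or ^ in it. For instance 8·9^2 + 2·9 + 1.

9^2 + 2

[0] 30 ≡ 5^2 + 5 (base 5). Lift 6: 42. −1: 41.
[1] 41 ≡ 6^2 + 5 (base 6). Lift 7: 54. −1: 53.
[2] 53 ≡ 7^2 + 4 (base 7). Lift 8: 68. −1: 67.
[3] 67 ≡ 8^2 + 3 (base 8). Lift 9: 84. −1: 83.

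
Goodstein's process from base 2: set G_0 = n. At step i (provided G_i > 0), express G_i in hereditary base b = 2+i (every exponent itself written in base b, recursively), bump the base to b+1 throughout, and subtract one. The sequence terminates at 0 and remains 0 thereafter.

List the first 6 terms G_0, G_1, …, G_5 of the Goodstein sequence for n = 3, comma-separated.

3, 3, 3, 2, 1, 0

step 0: 3 = 2 + 1; sub 3 for 2: 3 + 1; = 4; G_1 = 4−1 = 3
step 1: 3 = 3; sub 4 for 3: 4; = 4; G_2 = 4−1 = 3
step 2: 3 = 3; sub 5 for 4: 3; = 3; G_3 = 3−1 = 2
step 3: 2 = 2; sub 6 for 5: 2; = 2; G_4 = 2−1 = 1
step 4: 1 = 1; sub 7 for 6: 1; = 1; G_5 = 1−1 = 0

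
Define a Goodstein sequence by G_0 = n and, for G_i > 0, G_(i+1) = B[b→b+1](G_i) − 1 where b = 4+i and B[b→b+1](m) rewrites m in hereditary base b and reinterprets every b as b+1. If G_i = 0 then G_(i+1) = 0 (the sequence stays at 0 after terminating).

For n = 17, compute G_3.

base 4: 17 = 4^2 + 1; at 5: 5^2 + 1 = 26; next = 25
base 5: 25 = 5^2; at 6: 6^2 = 36; next = 35
base 6: 35 = 5·6 + 5; at 7: 5·7 + 5 = 40; next = 39
base 7: 39 = 5·7 + 4; at 8: 5·8 + 4 = 44; next = 43

39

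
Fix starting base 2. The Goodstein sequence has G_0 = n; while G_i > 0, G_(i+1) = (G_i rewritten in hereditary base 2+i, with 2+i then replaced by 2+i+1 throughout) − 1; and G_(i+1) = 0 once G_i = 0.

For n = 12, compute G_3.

15685

(0) 12|_2 = 2^(2 + 1) + 2^2 ↦ 3^(3 + 1) + 3^3|_3 = 108 ⇒ 107
(1) 107|_3 = 3^(3 + 1) + 2·3^2 + 2·3 + 2 ↦ 4^(4 + 1) + 2·4^2 + 2·4 + 2|_4 = 1066 ⇒ 1065
(2) 1065|_4 = 4^(4 + 1) + 2·4^2 + 2·4 + 1 ↦ 5^(5 + 1) + 2·5^2 + 2·5 + 1|_5 = 15686 ⇒ 15685
(3) 15685|_5 = 5^(5 + 1) + 2·5^2 + 2·5 ↦ 6^(6 + 1) + 2·6^2 + 2·6|_6 = 280020 ⇒ 280019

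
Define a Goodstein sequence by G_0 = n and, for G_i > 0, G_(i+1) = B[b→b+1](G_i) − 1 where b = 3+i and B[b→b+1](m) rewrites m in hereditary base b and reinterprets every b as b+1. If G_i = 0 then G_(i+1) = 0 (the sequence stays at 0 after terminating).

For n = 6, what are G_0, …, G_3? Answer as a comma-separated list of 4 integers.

6, 7, 7, 7

G_0 = 6. HB_3(6) = 2·3. Bump = 8. G_1 = 7.
G_1 = 7. HB_4(7) = 4 + 3. Bump = 8. G_2 = 7.
G_2 = 7. HB_5(7) = 5 + 2. Bump = 8. G_3 = 7.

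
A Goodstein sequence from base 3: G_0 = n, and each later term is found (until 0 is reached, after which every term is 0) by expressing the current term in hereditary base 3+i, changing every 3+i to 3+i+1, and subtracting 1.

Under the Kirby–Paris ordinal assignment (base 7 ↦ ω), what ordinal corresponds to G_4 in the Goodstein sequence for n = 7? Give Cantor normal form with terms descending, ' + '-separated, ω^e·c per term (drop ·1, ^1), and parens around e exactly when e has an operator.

step 0: 7 = 2·3 + 1; sub 4 for 3: 2·4 + 1; = 9; G_1 = 9−1 = 8
step 1: 8 = 2·4; sub 5 for 4: 2·5; = 10; G_2 = 10−1 = 9
step 2: 9 = 5 + 4; sub 6 for 5: 6 + 4; = 10; G_3 = 10−1 = 9
step 3: 9 = 6 + 3; sub 7 for 6: 7 + 3; = 10; G_4 = 10−1 = 9
step 4: 9 = 7 + 2; sub 8 for 7: 8 + 2; = 10; G_5 = 10−1 = 9

ω + 2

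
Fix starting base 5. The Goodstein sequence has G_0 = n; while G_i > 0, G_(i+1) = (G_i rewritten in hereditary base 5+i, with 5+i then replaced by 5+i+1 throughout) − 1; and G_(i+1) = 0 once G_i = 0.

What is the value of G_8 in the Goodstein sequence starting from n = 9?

[0] 9 ≡ 5 + 4 (base 5). Lift 6: 10. −1: 9.
[1] 9 ≡ 6 + 3 (base 6). Lift 7: 10. −1: 9.
[2] 9 ≡ 7 + 2 (base 7). Lift 8: 10. −1: 9.
[3] 9 ≡ 8 + 1 (base 8). Lift 9: 10. −1: 9.
[4] 9 ≡ 9 (base 9). Lift 10: 10. −1: 9.
[5] 9 ≡ 9 (base 10). Lift 11: 9. −1: 8.
[6] 8 ≡ 8 (base 11). Lift 12: 8. −1: 7.
[7] 7 ≡ 7 (base 12). Lift 13: 7. −1: 6.
[8] 6 ≡ 6 (base 13). Lift 14: 6. −1: 5.

6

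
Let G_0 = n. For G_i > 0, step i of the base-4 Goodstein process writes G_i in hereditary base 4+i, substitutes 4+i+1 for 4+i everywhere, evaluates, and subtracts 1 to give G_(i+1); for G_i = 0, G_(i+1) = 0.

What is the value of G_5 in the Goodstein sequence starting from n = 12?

18

(0) 12|_4 = 3·4 ↦ 3·5|_5 = 15 ⇒ 14
(1) 14|_5 = 2·5 + 4 ↦ 2·6 + 4|_6 = 16 ⇒ 15
(2) 15|_6 = 2·6 + 3 ↦ 2·7 + 3|_7 = 17 ⇒ 16
(3) 16|_7 = 2·7 + 2 ↦ 2·8 + 2|_8 = 18 ⇒ 17
(4) 17|_8 = 2·8 + 1 ↦ 2·9 + 1|_9 = 19 ⇒ 18
(5) 18|_9 = 2·9 ↦ 2·10|_10 = 20 ⇒ 19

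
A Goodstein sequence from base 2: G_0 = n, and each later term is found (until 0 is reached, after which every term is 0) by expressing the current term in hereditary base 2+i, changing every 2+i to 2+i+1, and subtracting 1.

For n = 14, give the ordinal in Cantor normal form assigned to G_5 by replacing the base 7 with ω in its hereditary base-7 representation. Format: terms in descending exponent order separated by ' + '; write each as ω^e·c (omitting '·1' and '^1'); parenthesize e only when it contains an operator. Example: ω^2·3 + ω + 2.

G_0 = 14. HB_2(14) = 2^(2 + 1) + 2^2 + 2. Bump = 111. G_1 = 110.
G_1 = 110. HB_3(110) = 3^(3 + 1) + 3^3 + 2. Bump = 1282. G_2 = 1281.
G_2 = 1281. HB_4(1281) = 4^(4 + 1) + 4^4 + 1. Bump = 18751. G_3 = 18750.
G_3 = 18750. HB_5(18750) = 5^(5 + 1) + 5^5. Bump = 326592. G_4 = 326591.
G_4 = 326591. HB_6(326591) = 6^(6 + 1) + 5·6^5 + 5·6^4 + 5·6^3 + 5·6^2 + 5·6 + 5. Bump = 5862841. G_5 = 5862840.
G_5 = 5862840. HB_7(5862840) = 7^(7 + 1) + 5·7^5 + 5·7^4 + 5·7^3 + 5·7^2 + 5·7 + 4. Bump = 134404972. G_6 = 134404971.

ω^(ω + 1) + ω^5·5 + ω^4·5 + ω^3·5 + ω^2·5 + ω·5 + 4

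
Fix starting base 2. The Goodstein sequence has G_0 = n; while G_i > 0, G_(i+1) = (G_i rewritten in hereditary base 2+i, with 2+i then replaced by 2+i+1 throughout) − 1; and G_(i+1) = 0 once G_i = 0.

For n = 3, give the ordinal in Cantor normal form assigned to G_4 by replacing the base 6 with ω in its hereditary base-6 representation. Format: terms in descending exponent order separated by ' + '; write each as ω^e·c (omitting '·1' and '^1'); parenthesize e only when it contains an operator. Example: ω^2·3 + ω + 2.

1

G_0 = 3. HB_2(3) = 2 + 1. Bump = 4. G_1 = 3.
G_1 = 3. HB_3(3) = 3. Bump = 4. G_2 = 3.
G_2 = 3. HB_4(3) = 3. Bump = 3. G_3 = 2.
G_3 = 2. HB_5(2) = 2. Bump = 2. G_4 = 1.
G_4 = 1. HB_6(1) = 1. Bump = 1. G_5 = 0.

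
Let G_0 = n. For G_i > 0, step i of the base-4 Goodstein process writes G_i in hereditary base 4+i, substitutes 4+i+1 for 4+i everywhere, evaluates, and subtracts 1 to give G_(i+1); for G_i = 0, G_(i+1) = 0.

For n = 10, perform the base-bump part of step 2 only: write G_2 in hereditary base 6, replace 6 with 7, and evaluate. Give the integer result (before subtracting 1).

14

step 0: 10 = 2·4 + 2; sub 5 for 4: 2·5 + 2; = 12; G_1 = 12−1 = 11
step 1: 11 = 2·5 + 1; sub 6 for 5: 2·6 + 1; = 13; G_2 = 13−1 = 12
step 2: 12 = 2·6; sub 7 for 6: 2·7; = 14; G_3 = 14−1 = 13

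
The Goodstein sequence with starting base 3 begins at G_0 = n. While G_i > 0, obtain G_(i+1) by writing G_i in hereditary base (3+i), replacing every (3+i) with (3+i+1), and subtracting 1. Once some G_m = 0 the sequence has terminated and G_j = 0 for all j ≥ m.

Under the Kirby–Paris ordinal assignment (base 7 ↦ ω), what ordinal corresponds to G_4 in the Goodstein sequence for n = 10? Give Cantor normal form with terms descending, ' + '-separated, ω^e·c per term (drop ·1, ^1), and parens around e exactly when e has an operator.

ω·4 + 2

i=0: 10 = 3^2 + 1 (b=3); 3→4: 4^2 + 1 = 17; 17−1 = 16
i=1: 16 = 4^2 (b=4); 4→5: 5^2 = 25; 25−1 = 24
i=2: 24 = 4·5 + 4 (b=5); 5→6: 4·6 + 4 = 28; 28−1 = 27
i=3: 27 = 4·6 + 3 (b=6); 6→7: 4·7 + 3 = 31; 31−1 = 30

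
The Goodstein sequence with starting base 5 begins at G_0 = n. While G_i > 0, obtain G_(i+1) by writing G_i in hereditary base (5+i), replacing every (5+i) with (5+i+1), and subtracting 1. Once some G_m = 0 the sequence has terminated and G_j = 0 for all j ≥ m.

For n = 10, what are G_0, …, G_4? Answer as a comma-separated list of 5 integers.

10, 11, 11, 11, 11

step 0: 10 = 2·5; sub 6 for 5: 2·6; = 12; G_1 = 12−1 = 11
step 1: 11 = 6 + 5; sub 7 for 6: 7 + 5; = 12; G_2 = 12−1 = 11
step 2: 11 = 7 + 4; sub 8 for 7: 8 + 4; = 12; G_3 = 12−1 = 11
step 3: 11 = 8 + 3; sub 9 for 8: 9 + 3; = 12; G_4 = 12−1 = 11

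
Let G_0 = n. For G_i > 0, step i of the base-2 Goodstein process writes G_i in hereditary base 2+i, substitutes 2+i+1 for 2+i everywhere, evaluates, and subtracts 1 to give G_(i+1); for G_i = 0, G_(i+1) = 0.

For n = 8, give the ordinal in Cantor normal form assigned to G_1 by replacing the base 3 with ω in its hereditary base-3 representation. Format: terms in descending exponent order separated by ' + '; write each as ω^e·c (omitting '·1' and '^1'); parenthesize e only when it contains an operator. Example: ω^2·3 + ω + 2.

G_0 = 8. HB_2(8) = 2^(2 + 1). Bump = 81. G_1 = 80.
G_1 = 80. HB_3(80) = 2·3^3 + 2·3^2 + 2·3 + 2. Bump = 554. G_2 = 553.

ω^ω·2 + ω^2·2 + ω·2 + 2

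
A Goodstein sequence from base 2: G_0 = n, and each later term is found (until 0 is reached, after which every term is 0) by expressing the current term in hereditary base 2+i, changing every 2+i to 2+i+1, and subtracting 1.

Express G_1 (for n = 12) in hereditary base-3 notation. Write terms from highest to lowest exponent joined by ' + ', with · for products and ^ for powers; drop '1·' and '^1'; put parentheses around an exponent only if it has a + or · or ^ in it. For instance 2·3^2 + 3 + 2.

step 0: 12 = 2^(2 + 1) + 2^2; sub 3 for 2: 3^(3 + 1) + 3^3; = 108; G_1 = 108−1 = 107
step 1: 107 = 3^(3 + 1) + 2·3^2 + 2·3 + 2; sub 4 for 3: 4^(4 + 1) + 2·4^2 + 2·4 + 2; = 1066; G_2 = 1066−1 = 1065

3^(3 + 1) + 2·3^2 + 2·3 + 2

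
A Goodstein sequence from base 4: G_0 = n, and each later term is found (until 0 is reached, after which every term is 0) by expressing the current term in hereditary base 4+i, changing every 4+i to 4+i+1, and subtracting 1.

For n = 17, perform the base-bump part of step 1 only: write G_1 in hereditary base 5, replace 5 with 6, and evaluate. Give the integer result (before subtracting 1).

step 0: 17 = 4^2 + 1; sub 5 for 4: 5^2 + 1; = 26; G_1 = 26−1 = 25
step 1: 25 = 5^2; sub 6 for 5: 6^2; = 36; G_2 = 36−1 = 35

36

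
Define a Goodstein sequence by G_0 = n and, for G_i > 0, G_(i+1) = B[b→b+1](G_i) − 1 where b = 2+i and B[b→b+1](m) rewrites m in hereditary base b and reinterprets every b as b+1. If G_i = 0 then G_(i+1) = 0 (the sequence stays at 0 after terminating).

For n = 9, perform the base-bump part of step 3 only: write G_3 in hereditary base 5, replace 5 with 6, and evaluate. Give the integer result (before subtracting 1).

140744

base 2: 9 = 2^(2 + 1) + 1; at 3: 3^(3 + 1) + 1 = 82; next = 81
base 3: 81 = 3^(3 + 1); at 4: 4^(4 + 1) = 1024; next = 1023
base 4: 1023 = 3·4^4 + 3·4^3 + 3·4^2 + 3·4 + 3; at 5: 3·5^5 + 3·5^3 + 3·5^2 + 3·5 + 3 = 9843; next = 9842
base 5: 9842 = 3·5^5 + 3·5^3 + 3·5^2 + 3·5 + 2; at 6: 3·6^6 + 3·6^3 + 3·6^2 + 3·6 + 2 = 140744; next = 140743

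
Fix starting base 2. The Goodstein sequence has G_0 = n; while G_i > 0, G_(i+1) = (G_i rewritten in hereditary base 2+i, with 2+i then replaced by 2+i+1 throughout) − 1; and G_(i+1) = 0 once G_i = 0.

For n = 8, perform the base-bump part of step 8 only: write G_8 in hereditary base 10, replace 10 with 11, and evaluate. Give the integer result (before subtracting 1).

570623341476

G_0=8  [base 2] 2^(2 + 1)  →[2↦3]→  3^(3 + 1) = 81  −1 ⇒ G_1=80
G_1=80  [base 3] 2·3^3 + 2·3^2 + 2·3 + 2  →[3↦4]→  2·4^4 + 2·4^2 + 2·4 + 2 = 554  −1 ⇒ G_2=553
G_2=553  [base 4] 2·4^4 + 2·4^2 + 2·4 + 1  →[4↦5]→  2·5^5 + 2·5^2 + 2·5 + 1 = 6311  −1 ⇒ G_3=6310
G_3=6310  [base 5] 2·5^5 + 2·5^2 + 2·5  →[5↦6]→  2·6^6 + 2·6^2 + 2·6 = 93396  −1 ⇒ G_4=93395
G_4=93395  [base 6] 2·6^6 + 2·6^2 + 6 + 5  →[6↦7]→  2·7^7 + 2·7^2 + 7 + 5 = 1647196  −1 ⇒ G_5=1647195
G_5=1647195  [base 7] 2·7^7 + 2·7^2 + 7 + 4  →[7↦8]→  2·8^8 + 2·8^2 + 8 + 4 = 33554572  −1 ⇒ G_6=33554571
G_6=33554571  [base 8] 2·8^8 + 2·8^2 + 8 + 3  →[8↦9]→  2·9^9 + 2·9^2 + 9 + 3 = 774841152  −1 ⇒ G_7=774841151
G_7=774841151  [base 9] 2·9^9 + 2·9^2 + 9 + 2  →[9↦10]→  2·10^10 + 2·10^2 + 10 + 2 = 20000000212  −1 ⇒ G_8=20000000211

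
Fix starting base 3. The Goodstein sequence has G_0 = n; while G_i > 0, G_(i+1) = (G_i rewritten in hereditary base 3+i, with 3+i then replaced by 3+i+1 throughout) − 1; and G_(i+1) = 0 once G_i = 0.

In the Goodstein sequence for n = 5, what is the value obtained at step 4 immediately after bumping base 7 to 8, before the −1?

4

5 —HB3→ 3 + 2 —bump→ 4 + 2 = 6 —(−1)→ 5
5 —HB4→ 4 + 1 —bump→ 5 + 1 = 6 —(−1)→ 5
5 —HB5→ 5 —bump→ 6 = 6 —(−1)→ 5
5 —HB6→ 5 —bump→ 5 = 5 —(−1)→ 4
4 —HB7→ 4 —bump→ 4 = 4 —(−1)→ 3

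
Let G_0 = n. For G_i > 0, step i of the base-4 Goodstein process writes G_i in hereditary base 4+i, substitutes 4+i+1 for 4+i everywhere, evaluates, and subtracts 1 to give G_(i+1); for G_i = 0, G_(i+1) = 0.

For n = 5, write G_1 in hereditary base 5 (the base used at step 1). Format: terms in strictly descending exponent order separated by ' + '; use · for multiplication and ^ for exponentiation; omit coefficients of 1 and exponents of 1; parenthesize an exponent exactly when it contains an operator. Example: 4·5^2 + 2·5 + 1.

base 4: 5 = 4 + 1; at 5: 5 + 1 = 6; next = 5
base 5: 5 = 5; at 6: 6 = 6; next = 5

5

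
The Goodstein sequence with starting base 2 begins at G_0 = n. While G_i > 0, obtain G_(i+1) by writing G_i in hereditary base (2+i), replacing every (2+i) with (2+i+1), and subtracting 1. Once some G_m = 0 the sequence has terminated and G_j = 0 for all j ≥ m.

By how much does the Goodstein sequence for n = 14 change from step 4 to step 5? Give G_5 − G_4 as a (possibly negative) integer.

[0] 14 ≡ 2^(2 + 1) + 2^2 + 2 (base 2). Lift 3: 111. −1: 110.
[1] 110 ≡ 3^(3 + 1) + 3^3 + 2 (base 3). Lift 4: 1282. −1: 1281.
[2] 1281 ≡ 4^(4 + 1) + 4^4 + 1 (base 4). Lift 5: 18751. −1: 18750.
[3] 18750 ≡ 5^(5 + 1) + 5^5 (base 5). Lift 6: 326592. −1: 326591.
[4] 326591 ≡ 6^(6 + 1) + 5·6^5 + 5·6^4 + 5·6^3 + 5·6^2 + 5·6 + 5 (base 6). Lift 7: 5862841. −1: 5862840.

5536249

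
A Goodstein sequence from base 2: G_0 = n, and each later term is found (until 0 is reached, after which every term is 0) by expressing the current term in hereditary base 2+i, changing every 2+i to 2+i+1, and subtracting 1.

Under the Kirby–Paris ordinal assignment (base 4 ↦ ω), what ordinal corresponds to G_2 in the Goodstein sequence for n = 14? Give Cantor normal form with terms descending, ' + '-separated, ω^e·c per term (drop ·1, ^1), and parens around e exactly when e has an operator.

G_0=14  [base 2] 2^(2 + 1) + 2^2 + 2  →[2↦3]→  3^(3 + 1) + 3^3 + 3 = 111  −1 ⇒ G_1=110
G_1=110  [base 3] 3^(3 + 1) + 3^3 + 2  →[3↦4]→  4^(4 + 1) + 4^4 + 2 = 1282  −1 ⇒ G_2=1281
G_2=1281  [base 4] 4^(4 + 1) + 4^4 + 1  →[4↦5]→  5^(5 + 1) + 5^5 + 1 = 18751  −1 ⇒ G_3=18750

ω^(ω + 1) + ω^ω + 1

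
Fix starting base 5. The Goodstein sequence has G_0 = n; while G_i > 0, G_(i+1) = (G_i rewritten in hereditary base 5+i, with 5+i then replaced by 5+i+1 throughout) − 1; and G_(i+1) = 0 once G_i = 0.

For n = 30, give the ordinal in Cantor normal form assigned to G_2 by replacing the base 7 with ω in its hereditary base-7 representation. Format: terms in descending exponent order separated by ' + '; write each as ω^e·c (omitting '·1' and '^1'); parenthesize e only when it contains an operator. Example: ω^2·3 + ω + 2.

G_0=30  [base 5] 5^2 + 5  →[5↦6]→  6^2 + 6 = 42  −1 ⇒ G_1=41
G_1=41  [base 6] 6^2 + 5  →[6↦7]→  7^2 + 5 = 54  −1 ⇒ G_2=53

ω^2 + 4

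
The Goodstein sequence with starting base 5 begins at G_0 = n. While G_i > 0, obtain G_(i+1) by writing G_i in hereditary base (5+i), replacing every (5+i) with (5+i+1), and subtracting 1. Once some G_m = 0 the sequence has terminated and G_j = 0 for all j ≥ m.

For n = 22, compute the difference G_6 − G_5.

22 —HB5→ 4·5 + 2 —bump→ 4·6 + 2 = 26 —(−1)→ 25
25 —HB6→ 4·6 + 1 —bump→ 4·7 + 1 = 29 —(−1)→ 28
28 —HB7→ 4·7 —bump→ 4·8 = 32 —(−1)→ 31
31 —HB8→ 3·8 + 7 —bump→ 3·9 + 7 = 34 —(−1)→ 33
33 —HB9→ 3·9 + 6 —bump→ 3·10 + 6 = 36 —(−1)→ 35
35 —HB10→ 3·10 + 5 —bump→ 3·11 + 5 = 38 —(−1)→ 37

2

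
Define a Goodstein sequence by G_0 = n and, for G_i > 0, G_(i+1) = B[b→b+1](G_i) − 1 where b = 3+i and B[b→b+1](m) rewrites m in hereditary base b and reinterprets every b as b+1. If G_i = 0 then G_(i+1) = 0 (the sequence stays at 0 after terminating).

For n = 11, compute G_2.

G_0=11  [base 3] 3^2 + 2  →[3↦4]→  4^2 + 2 = 18  −1 ⇒ G_1=17
G_1=17  [base 4] 4^2 + 1  →[4↦5]→  5^2 + 1 = 26  −1 ⇒ G_2=25
G_2=25  [base 5] 5^2  →[5↦6]→  6^2 = 36  −1 ⇒ G_3=35

25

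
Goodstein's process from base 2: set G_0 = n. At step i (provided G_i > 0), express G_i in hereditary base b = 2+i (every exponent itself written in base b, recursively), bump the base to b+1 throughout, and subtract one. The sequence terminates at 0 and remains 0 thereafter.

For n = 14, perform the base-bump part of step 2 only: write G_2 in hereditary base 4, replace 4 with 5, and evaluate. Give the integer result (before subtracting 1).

i=0: 14 = 2^(2 + 1) + 2^2 + 2 (b=2); 2→3: 3^(3 + 1) + 3^3 + 3 = 111; 111−1 = 110
i=1: 110 = 3^(3 + 1) + 3^3 + 2 (b=3); 3→4: 4^(4 + 1) + 4^4 + 2 = 1282; 1282−1 = 1281
i=2: 1281 = 4^(4 + 1) + 4^4 + 1 (b=4); 4→5: 5^(5 + 1) + 5^5 + 1 = 18751; 18751−1 = 18750

18751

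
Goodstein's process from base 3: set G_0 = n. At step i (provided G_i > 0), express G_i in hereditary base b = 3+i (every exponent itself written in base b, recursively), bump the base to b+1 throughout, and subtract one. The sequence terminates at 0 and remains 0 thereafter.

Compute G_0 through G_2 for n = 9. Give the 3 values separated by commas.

G_0=9  [base 3] 3^2  →[3↦4]→  4^2 = 16  −1 ⇒ G_1=15
G_1=15  [base 4] 3·4 + 3  →[4↦5]→  3·5 + 3 = 18  −1 ⇒ G_2=17

9, 15, 17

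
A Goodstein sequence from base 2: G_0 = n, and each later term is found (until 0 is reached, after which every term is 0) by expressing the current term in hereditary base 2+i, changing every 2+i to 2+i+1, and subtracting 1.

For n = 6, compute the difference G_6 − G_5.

G_0 = 6. HB_2(6) = 2^2 + 2. Bump = 30. G_1 = 29.
G_1 = 29. HB_3(29) = 3^3 + 2. Bump = 258. G_2 = 257.
G_2 = 257. HB_4(257) = 4^4 + 1. Bump = 3126. G_3 = 3125.
G_3 = 3125. HB_5(3125) = 5^5. Bump = 46656. G_4 = 46655.
G_4 = 46655. HB_6(46655) = 5·6^5 + 5·6^4 + 5·6^3 + 5·6^2 + 5·6 + 5. Bump = 98040. G_5 = 98039.
G_5 = 98039. HB_7(98039) = 5·7^5 + 5·7^4 + 5·7^3 + 5·7^2 + 5·7 + 4. Bump = 187244. G_6 = 187243.

89204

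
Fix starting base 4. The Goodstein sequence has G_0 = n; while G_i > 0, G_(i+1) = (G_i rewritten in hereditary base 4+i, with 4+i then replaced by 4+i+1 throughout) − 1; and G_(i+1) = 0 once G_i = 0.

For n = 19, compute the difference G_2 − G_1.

G_0 = 19. HB_4(19) = 4^2 + 3. Bump = 28. G_1 = 27.
G_1 = 27. HB_5(27) = 5^2 + 2. Bump = 38. G_2 = 37.

10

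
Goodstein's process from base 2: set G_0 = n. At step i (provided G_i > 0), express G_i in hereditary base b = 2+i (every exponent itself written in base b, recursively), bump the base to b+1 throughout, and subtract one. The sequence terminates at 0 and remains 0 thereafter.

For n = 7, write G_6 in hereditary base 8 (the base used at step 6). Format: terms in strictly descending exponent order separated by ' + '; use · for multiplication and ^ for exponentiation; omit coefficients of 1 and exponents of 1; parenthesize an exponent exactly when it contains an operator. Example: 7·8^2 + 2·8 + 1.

G_0=7  [base 2] 2^2 + 2 + 1  →[2↦3]→  3^3 + 3 + 1 = 31  −1 ⇒ G_1=30
G_1=30  [base 3] 3^3 + 3  →[3↦4]→  4^4 + 4 = 260  −1 ⇒ G_2=259
G_2=259  [base 4] 4^4 + 3  →[4↦5]→  5^5 + 3 = 3128  −1 ⇒ G_3=3127
G_3=3127  [base 5] 5^5 + 2  →[5↦6]→  6^6 + 2 = 46658  −1 ⇒ G_4=46657
G_4=46657  [base 6] 6^6 + 1  →[6↦7]→  7^7 + 1 = 823544  −1 ⇒ G_5=823543
G_5=823543  [base 7] 7^7  →[7↦8]→  8^8 = 16777216  −1 ⇒ G_6=16777215

7·8^7 + 7·8^6 + 7·8^5 + 7·8^4 + 7·8^3 + 7·8^2 + 7·8 + 7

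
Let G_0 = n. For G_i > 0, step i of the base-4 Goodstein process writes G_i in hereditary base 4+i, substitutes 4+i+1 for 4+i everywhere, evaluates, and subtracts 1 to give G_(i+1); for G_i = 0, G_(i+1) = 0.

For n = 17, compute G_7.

55

G_0 = 17. HB_4(17) = 4^2 + 1. Bump = 26. G_1 = 25.
G_1 = 25. HB_5(25) = 5^2. Bump = 36. G_2 = 35.
G_2 = 35. HB_6(35) = 5·6 + 5. Bump = 40. G_3 = 39.
G_3 = 39. HB_7(39) = 5·7 + 4. Bump = 44. G_4 = 43.
G_4 = 43. HB_8(43) = 5·8 + 3. Bump = 48. G_5 = 47.
G_5 = 47. HB_9(47) = 5·9 + 2. Bump = 52. G_6 = 51.
G_6 = 51. HB_10(51) = 5·10 + 1. Bump = 56. G_7 = 55.
G_7 = 55. HB_11(55) = 5·11. Bump = 60. G_8 = 59.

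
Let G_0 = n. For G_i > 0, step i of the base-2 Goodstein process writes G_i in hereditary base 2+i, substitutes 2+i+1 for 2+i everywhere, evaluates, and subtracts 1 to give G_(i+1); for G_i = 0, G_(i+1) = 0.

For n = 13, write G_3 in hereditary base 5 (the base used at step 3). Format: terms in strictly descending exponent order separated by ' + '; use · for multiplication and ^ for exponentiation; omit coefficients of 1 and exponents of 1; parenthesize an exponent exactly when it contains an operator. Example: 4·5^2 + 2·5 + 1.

5^(5 + 1) + 3·5^3 + 3·5^2 + 3·5 + 2

G_0=13  [base 2] 2^(2 + 1) + 2^2 + 1  →[2↦3]→  3^(3 + 1) + 3^3 + 1 = 109  −1 ⇒ G_1=108
G_1=108  [base 3] 3^(3 + 1) + 3^3  →[3↦4]→  4^(4 + 1) + 4^4 = 1280  −1 ⇒ G_2=1279
G_2=1279  [base 4] 4^(4 + 1) + 3·4^3 + 3·4^2 + 3·4 + 3  →[4↦5]→  5^(5 + 1) + 3·5^3 + 3·5^2 + 3·5 + 3 = 16093  −1 ⇒ G_3=16092
G_3=16092  [base 5] 5^(5 + 1) + 3·5^3 + 3·5^2 + 3·5 + 2  →[5↦6]→  6^(6 + 1) + 3·6^3 + 3·6^2 + 3·6 + 2 = 280712  −1 ⇒ G_4=280711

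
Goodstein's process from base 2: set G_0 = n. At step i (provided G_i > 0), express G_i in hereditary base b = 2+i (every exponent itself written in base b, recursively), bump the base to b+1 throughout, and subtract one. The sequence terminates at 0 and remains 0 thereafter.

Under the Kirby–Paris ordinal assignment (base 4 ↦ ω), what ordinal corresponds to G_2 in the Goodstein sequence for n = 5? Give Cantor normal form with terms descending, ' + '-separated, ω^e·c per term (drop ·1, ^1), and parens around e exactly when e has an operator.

ω^3·3 + ω^2·3 + ω·3 + 3

base 2: 5 = 2^2 + 1; at 3: 3^3 + 1 = 28; next = 27
base 3: 27 = 3^3; at 4: 4^4 = 256; next = 255
base 4: 255 = 3·4^3 + 3·4^2 + 3·4 + 3; at 5: 3·5^3 + 3·5^2 + 3·5 + 3 = 468; next = 467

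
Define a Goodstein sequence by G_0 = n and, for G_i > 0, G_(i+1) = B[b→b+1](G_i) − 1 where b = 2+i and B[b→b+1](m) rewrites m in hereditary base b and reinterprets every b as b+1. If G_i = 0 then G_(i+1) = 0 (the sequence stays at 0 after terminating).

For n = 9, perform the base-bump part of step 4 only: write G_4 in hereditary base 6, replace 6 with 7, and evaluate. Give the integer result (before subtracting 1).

step 0: 9 = 2^(2 + 1) + 1; sub 3 for 2: 3^(3 + 1) + 1; = 82; G_1 = 82−1 = 81
step 1: 81 = 3^(3 + 1); sub 4 for 3: 4^(4 + 1); = 1024; G_2 = 1024−1 = 1023
step 2: 1023 = 3·4^4 + 3·4^3 + 3·4^2 + 3·4 + 3; sub 5 for 4: 3·5^5 + 3·5^3 + 3·5^2 + 3·5 + 3; = 9843; G_3 = 9843−1 = 9842
step 3: 9842 = 3·5^5 + 3·5^3 + 3·5^2 + 3·5 + 2; sub 6 for 5: 3·6^6 + 3·6^3 + 3·6^2 + 3·6 + 2; = 140744; G_4 = 140744−1 = 140743
step 4: 140743 = 3·6^6 + 3·6^3 + 3·6^2 + 3·6 + 1; sub 7 for 6: 3·7^7 + 3·7^3 + 3·7^2 + 3·7 + 1; = 2471827; G_5 = 2471827−1 = 2471826

2471827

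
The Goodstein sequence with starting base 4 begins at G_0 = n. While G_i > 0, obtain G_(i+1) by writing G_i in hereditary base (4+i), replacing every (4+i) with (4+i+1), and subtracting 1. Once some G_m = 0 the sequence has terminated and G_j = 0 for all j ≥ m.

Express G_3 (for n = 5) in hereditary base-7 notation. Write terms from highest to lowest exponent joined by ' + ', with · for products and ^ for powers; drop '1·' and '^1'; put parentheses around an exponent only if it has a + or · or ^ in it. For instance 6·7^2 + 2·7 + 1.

[0] 5 ≡ 4 + 1 (base 4). Lift 5: 6. −1: 5.
[1] 5 ≡ 5 (base 5). Lift 6: 6. −1: 5.
[2] 5 ≡ 5 (base 6). Lift 7: 5. −1: 4.
[3] 4 ≡ 4 (base 7). Lift 8: 4. −1: 3.

4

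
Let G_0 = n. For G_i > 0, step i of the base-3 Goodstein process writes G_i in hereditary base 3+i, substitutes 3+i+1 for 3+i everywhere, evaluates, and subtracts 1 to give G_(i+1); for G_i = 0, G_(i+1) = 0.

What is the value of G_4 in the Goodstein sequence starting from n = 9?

G_0 = 9. HB_3(9) = 3^2. Bump = 16. G_1 = 15.
G_1 = 15. HB_4(15) = 3·4 + 3. Bump = 18. G_2 = 17.
G_2 = 17. HB_5(17) = 3·5 + 2. Bump = 20. G_3 = 19.
G_3 = 19. HB_6(19) = 3·6 + 1. Bump = 22. G_4 = 21.
G_4 = 21. HB_7(21) = 3·7. Bump = 24. G_5 = 23.

21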